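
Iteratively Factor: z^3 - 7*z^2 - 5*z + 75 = (z + 3)*(z^2 - 10*z + 25) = (z - 5)*(z + 3)*(z - 5)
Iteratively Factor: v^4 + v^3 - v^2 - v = (v)*(v^3 + v^2 - v - 1) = v*(v - 1)*(v^2 + 2*v + 1) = v*(v - 1)*(v + 1)*(v + 1)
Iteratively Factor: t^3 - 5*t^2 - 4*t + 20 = (t - 5)*(t^2 - 4) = (t - 5)*(t - 2)*(t + 2)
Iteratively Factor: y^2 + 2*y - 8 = (y - 2)*(y + 4)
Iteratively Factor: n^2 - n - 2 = (n - 2)*(n + 1)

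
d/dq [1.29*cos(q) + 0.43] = -1.29*sin(q)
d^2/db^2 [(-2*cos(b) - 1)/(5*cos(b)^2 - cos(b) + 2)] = 5*(-90*sin(b)^4*cos(b) - 22*sin(b)^4 + 7*sin(b)^2 + 33*cos(b)/4 - 33*cos(3*b)/4 + 5*cos(5*b) + 13)/(5*sin(b)^2 + cos(b) - 7)^3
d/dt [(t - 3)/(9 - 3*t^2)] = (-t^2 + 2*t*(t - 3) + 3)/(3*(t^2 - 3)^2)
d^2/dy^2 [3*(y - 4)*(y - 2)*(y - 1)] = 18*y - 42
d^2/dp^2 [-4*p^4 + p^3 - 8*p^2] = -48*p^2 + 6*p - 16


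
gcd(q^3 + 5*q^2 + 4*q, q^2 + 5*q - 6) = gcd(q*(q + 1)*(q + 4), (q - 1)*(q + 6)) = 1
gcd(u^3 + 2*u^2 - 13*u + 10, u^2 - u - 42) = 1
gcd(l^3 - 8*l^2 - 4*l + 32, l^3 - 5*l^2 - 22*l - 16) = l^2 - 6*l - 16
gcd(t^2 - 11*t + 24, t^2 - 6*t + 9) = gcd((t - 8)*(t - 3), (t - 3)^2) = t - 3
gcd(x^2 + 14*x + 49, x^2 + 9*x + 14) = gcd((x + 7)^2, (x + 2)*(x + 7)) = x + 7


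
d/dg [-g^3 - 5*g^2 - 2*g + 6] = -3*g^2 - 10*g - 2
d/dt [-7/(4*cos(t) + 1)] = -28*sin(t)/(4*cos(t) + 1)^2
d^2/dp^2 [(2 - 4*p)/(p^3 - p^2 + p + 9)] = 4*(-(2*p - 1)*(3*p^2 - 2*p + 1)^2 + (6*p^2 - 4*p + (2*p - 1)*(3*p - 1) + 2)*(p^3 - p^2 + p + 9))/(p^3 - p^2 + p + 9)^3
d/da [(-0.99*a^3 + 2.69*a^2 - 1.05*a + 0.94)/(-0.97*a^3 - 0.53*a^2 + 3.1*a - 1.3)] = (-4.44089209850063e-16*a^5 + 3.134*a^4 - 8.175*a^3 + 14.3789*a^2 - 5.9976*a - 1.549)/(0.9409*a^6 + 1.0282*a^5 - 5.7331*a^4 - 0.764000000000001*a^3 + 10.988*a^2 - 8.06*a + 1.69)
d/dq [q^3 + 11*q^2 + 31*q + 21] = 3*q^2 + 22*q + 31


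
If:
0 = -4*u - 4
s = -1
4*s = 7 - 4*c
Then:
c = 11/4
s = -1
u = -1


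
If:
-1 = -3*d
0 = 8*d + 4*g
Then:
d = 1/3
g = -2/3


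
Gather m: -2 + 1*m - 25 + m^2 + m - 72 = m^2 + 2*m - 99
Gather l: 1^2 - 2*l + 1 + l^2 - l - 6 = l^2 - 3*l - 4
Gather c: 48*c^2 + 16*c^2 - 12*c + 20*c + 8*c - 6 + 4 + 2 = 64*c^2 + 16*c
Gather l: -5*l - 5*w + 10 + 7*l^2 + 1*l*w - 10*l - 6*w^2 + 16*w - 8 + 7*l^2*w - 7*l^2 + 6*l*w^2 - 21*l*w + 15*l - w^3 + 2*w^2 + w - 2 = 7*l^2*w + l*(6*w^2 - 20*w) - w^3 - 4*w^2 + 12*w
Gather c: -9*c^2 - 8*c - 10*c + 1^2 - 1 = -9*c^2 - 18*c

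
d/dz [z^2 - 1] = 2*z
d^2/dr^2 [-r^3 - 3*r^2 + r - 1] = -6*r - 6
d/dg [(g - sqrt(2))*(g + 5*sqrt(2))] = 2*g + 4*sqrt(2)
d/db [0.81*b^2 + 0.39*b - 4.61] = 1.62*b + 0.39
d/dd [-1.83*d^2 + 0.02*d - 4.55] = 0.02 - 3.66*d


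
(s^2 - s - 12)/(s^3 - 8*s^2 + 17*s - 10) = (s^2 - s - 12)/(s^3 - 8*s^2 + 17*s - 10)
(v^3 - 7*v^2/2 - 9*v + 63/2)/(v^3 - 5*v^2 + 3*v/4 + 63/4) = 2*(v + 3)/(2*v + 3)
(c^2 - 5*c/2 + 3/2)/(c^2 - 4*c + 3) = (c - 3/2)/(c - 3)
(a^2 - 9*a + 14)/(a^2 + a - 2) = (a^2 - 9*a + 14)/(a^2 + a - 2)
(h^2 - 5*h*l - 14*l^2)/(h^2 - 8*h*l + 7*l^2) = (h + 2*l)/(h - l)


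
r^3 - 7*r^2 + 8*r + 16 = (r - 4)^2*(r + 1)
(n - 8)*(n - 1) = n^2 - 9*n + 8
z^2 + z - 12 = (z - 3)*(z + 4)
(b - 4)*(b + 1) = b^2 - 3*b - 4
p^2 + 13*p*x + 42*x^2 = (p + 6*x)*(p + 7*x)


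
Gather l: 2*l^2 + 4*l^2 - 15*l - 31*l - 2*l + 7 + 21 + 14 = 6*l^2 - 48*l + 42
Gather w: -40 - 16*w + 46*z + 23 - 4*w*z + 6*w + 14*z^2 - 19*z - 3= w*(-4*z - 10) + 14*z^2 + 27*z - 20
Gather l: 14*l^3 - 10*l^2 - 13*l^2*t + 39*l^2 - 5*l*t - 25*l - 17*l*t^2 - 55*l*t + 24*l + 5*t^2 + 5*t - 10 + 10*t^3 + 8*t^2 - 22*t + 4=14*l^3 + l^2*(29 - 13*t) + l*(-17*t^2 - 60*t - 1) + 10*t^3 + 13*t^2 - 17*t - 6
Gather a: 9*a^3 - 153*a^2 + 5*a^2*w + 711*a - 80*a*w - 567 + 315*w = 9*a^3 + a^2*(5*w - 153) + a*(711 - 80*w) + 315*w - 567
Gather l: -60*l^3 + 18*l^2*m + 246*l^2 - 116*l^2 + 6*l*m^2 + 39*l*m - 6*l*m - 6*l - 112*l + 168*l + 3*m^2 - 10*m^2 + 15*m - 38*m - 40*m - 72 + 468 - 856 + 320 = -60*l^3 + l^2*(18*m + 130) + l*(6*m^2 + 33*m + 50) - 7*m^2 - 63*m - 140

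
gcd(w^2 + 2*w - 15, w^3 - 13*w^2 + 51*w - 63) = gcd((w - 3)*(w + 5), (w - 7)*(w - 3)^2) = w - 3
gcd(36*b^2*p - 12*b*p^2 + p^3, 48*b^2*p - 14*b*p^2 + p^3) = -6*b*p + p^2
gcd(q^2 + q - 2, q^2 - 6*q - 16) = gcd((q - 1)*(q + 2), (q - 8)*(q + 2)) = q + 2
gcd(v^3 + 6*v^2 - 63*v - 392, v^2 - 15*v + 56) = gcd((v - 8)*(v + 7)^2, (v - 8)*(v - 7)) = v - 8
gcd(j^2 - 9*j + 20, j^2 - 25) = j - 5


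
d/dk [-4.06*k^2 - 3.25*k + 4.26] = -8.12*k - 3.25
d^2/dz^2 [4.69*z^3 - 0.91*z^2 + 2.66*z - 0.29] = 28.14*z - 1.82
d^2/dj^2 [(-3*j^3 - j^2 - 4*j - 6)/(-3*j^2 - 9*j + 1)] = 2*(261*j^3 + 90*j^2 + 531*j + 541)/(27*j^6 + 243*j^5 + 702*j^4 + 567*j^3 - 234*j^2 + 27*j - 1)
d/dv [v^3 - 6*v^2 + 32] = 3*v*(v - 4)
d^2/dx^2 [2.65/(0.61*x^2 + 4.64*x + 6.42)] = (-1.97213*x^2 - 15.00112*x + 2.65*(1.22*x + 4.64)*(2.44*x + 9.28) - 20.75586)/(0.61*x^2 + 4.64*x + 6.42)^3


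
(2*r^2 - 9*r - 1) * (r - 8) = 2*r^3 - 25*r^2 + 71*r + 8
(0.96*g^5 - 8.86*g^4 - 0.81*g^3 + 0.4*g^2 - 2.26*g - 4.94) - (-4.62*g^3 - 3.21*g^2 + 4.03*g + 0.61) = 0.96*g^5 - 8.86*g^4 + 3.81*g^3 + 3.61*g^2 - 6.29*g - 5.55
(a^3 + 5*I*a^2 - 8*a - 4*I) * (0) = 0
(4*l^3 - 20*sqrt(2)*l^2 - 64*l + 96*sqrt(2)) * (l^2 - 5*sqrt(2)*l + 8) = 4*l^5 - 40*sqrt(2)*l^4 + 168*l^3 + 256*sqrt(2)*l^2 - 1472*l + 768*sqrt(2)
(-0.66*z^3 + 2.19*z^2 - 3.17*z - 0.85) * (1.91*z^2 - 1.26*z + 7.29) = -1.2606*z^5 + 5.0145*z^4 - 13.6255*z^3 + 18.3358*z^2 - 22.0383*z - 6.1965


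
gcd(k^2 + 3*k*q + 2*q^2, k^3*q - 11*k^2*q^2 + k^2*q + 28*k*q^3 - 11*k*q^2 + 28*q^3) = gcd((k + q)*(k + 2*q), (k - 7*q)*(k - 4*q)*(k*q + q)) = 1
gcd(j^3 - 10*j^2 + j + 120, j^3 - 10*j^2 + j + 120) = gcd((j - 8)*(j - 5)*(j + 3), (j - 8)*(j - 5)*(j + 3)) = j^3 - 10*j^2 + j + 120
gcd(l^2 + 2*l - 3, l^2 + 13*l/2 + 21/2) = l + 3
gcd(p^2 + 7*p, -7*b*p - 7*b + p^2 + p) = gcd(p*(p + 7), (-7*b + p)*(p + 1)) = 1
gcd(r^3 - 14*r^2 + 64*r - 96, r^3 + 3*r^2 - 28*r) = r - 4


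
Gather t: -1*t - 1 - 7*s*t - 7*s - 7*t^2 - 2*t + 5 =-7*s - 7*t^2 + t*(-7*s - 3) + 4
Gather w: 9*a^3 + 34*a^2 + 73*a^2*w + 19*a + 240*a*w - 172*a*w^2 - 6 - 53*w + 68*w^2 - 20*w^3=9*a^3 + 34*a^2 + 19*a - 20*w^3 + w^2*(68 - 172*a) + w*(73*a^2 + 240*a - 53) - 6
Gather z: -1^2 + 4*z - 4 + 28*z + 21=32*z + 16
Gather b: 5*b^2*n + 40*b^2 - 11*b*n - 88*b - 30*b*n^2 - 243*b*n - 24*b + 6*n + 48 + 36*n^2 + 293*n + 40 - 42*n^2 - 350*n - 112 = b^2*(5*n + 40) + b*(-30*n^2 - 254*n - 112) - 6*n^2 - 51*n - 24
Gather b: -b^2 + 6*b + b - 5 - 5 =-b^2 + 7*b - 10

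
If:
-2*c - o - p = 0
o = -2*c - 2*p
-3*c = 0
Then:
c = 0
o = 0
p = 0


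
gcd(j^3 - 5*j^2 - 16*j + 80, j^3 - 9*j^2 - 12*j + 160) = j^2 - j - 20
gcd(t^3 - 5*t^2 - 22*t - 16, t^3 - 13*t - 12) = t + 1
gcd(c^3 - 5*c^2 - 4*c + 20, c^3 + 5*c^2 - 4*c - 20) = c^2 - 4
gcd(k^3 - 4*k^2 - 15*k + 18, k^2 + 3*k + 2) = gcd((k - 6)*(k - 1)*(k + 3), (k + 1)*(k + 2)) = 1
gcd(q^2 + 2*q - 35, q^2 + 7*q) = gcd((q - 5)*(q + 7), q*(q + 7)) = q + 7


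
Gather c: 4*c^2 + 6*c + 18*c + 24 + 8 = 4*c^2 + 24*c + 32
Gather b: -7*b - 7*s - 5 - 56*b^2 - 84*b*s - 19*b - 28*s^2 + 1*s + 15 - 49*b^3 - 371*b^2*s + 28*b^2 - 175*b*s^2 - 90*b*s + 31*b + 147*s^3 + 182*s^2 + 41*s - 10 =-49*b^3 + b^2*(-371*s - 28) + b*(-175*s^2 - 174*s + 5) + 147*s^3 + 154*s^2 + 35*s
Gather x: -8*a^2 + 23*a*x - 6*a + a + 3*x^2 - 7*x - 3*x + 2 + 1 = -8*a^2 - 5*a + 3*x^2 + x*(23*a - 10) + 3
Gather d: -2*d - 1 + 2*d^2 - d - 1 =2*d^2 - 3*d - 2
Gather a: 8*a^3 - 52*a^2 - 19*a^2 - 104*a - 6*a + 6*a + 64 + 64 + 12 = 8*a^3 - 71*a^2 - 104*a + 140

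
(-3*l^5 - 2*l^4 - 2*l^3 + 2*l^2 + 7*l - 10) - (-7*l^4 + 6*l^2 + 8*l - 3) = -3*l^5 + 5*l^4 - 2*l^3 - 4*l^2 - l - 7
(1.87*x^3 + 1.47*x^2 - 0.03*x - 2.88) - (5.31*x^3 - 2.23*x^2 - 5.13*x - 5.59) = -3.44*x^3 + 3.7*x^2 + 5.1*x + 2.71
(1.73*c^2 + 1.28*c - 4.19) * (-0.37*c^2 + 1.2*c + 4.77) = -0.6401*c^4 + 1.6024*c^3 + 11.3384*c^2 + 1.0776*c - 19.9863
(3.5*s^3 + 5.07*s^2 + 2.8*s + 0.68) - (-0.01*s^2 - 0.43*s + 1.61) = 3.5*s^3 + 5.08*s^2 + 3.23*s - 0.93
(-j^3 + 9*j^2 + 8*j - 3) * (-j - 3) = j^4 - 6*j^3 - 35*j^2 - 21*j + 9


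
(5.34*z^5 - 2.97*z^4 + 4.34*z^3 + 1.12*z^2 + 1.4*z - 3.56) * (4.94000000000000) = 26.3796*z^5 - 14.6718*z^4 + 21.4396*z^3 + 5.5328*z^2 + 6.916*z - 17.5864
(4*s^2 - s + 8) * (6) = 24*s^2 - 6*s + 48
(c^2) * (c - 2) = c^3 - 2*c^2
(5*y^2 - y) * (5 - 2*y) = -10*y^3 + 27*y^2 - 5*y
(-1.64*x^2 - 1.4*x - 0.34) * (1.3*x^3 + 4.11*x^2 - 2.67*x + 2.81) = -2.132*x^5 - 8.5604*x^4 - 1.8172*x^3 - 2.2678*x^2 - 3.0262*x - 0.9554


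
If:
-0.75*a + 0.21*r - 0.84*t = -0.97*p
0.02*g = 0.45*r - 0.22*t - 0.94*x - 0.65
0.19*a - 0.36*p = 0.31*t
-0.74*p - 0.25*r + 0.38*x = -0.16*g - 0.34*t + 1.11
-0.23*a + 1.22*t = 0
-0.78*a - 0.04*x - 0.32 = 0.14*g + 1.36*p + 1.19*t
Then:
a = -0.81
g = 6.90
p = -0.30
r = -2.13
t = -0.15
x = -1.82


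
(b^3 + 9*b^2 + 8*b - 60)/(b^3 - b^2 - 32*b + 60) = (b + 5)/(b - 5)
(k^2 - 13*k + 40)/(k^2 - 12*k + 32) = (k - 5)/(k - 4)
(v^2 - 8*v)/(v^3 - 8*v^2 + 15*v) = (v - 8)/(v^2 - 8*v + 15)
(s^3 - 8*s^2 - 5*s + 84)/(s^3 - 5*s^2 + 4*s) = (s^2 - 4*s - 21)/(s*(s - 1))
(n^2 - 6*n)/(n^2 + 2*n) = (n - 6)/(n + 2)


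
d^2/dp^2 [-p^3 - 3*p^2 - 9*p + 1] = -6*p - 6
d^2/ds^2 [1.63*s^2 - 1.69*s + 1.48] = 3.26000000000000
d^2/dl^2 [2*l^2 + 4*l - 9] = 4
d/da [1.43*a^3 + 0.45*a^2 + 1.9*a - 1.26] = 4.29*a^2 + 0.9*a + 1.9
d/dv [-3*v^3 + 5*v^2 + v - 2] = -9*v^2 + 10*v + 1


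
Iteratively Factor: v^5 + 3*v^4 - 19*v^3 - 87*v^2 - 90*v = (v + 3)*(v^4 - 19*v^2 - 30*v) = (v + 2)*(v + 3)*(v^3 - 2*v^2 - 15*v) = (v - 5)*(v + 2)*(v + 3)*(v^2 + 3*v) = v*(v - 5)*(v + 2)*(v + 3)*(v + 3)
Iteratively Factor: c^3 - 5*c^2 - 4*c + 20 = (c - 2)*(c^2 - 3*c - 10) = (c - 2)*(c + 2)*(c - 5)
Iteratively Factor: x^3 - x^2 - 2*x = (x + 1)*(x^2 - 2*x) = (x - 2)*(x + 1)*(x)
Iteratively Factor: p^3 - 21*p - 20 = (p + 4)*(p^2 - 4*p - 5) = (p - 5)*(p + 4)*(p + 1)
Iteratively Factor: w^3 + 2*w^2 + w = (w)*(w^2 + 2*w + 1) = w*(w + 1)*(w + 1)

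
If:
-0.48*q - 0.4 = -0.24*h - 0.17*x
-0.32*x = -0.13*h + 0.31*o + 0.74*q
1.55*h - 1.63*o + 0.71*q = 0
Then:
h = 1.21067821067821 - 1.04583439436381*x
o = 1.05194805194805 - 1.06800993124523*x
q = -0.168750530515236*x - 0.227994227994228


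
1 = 1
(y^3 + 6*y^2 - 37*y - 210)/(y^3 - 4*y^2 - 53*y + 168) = (y^2 - y - 30)/(y^2 - 11*y + 24)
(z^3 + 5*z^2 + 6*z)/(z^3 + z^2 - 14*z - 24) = z/(z - 4)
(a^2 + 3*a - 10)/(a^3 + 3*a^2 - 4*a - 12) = (a + 5)/(a^2 + 5*a + 6)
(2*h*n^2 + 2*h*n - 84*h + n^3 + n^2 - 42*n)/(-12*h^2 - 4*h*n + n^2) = (-n^2 - n + 42)/(6*h - n)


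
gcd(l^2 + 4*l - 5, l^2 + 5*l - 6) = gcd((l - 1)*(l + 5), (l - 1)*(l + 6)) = l - 1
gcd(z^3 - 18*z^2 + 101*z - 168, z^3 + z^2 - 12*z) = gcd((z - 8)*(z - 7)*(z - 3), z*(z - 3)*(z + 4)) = z - 3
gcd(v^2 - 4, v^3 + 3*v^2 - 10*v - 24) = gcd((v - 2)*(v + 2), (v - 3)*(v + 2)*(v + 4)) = v + 2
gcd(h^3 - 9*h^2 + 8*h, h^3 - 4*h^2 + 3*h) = h^2 - h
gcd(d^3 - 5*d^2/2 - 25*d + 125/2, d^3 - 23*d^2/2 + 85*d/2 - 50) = d^2 - 15*d/2 + 25/2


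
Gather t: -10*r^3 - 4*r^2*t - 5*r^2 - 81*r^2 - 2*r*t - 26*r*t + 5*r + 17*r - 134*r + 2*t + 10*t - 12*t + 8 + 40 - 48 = -10*r^3 - 86*r^2 - 112*r + t*(-4*r^2 - 28*r)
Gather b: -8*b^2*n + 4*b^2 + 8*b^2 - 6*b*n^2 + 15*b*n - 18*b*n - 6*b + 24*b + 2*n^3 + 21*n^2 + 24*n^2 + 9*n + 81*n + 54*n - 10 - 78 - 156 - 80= b^2*(12 - 8*n) + b*(-6*n^2 - 3*n + 18) + 2*n^3 + 45*n^2 + 144*n - 324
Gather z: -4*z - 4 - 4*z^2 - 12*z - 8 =-4*z^2 - 16*z - 12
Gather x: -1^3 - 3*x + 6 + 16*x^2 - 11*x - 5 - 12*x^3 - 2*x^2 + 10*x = -12*x^3 + 14*x^2 - 4*x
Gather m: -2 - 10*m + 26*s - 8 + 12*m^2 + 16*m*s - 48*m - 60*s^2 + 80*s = 12*m^2 + m*(16*s - 58) - 60*s^2 + 106*s - 10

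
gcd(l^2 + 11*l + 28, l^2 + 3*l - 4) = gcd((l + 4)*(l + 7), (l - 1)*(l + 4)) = l + 4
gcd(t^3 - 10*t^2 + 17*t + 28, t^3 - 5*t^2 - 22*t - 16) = t + 1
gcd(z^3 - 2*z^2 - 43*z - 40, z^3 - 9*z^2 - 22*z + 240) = z^2 - 3*z - 40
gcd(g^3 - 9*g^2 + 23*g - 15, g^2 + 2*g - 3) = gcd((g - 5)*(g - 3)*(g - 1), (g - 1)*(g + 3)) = g - 1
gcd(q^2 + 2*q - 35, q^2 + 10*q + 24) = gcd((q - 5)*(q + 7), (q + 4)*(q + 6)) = 1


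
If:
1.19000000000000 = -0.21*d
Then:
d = -5.67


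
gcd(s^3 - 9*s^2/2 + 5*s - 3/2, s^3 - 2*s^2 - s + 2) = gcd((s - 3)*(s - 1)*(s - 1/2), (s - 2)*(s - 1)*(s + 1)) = s - 1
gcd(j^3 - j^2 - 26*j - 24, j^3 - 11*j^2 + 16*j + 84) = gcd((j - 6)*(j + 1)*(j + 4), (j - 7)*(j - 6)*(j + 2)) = j - 6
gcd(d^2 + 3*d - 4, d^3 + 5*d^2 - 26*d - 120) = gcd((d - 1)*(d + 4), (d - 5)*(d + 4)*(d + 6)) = d + 4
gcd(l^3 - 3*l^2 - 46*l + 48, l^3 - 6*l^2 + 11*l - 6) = l - 1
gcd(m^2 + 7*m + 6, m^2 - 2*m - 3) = m + 1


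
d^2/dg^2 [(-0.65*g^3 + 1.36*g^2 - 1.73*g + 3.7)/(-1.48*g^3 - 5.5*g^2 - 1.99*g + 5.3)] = (3.5527136788005e-15*g^7 - 16.539888*g^6 + 11.250072*g^5 + 72.455472*g^4 - 463.949622*g^3 - 853.0893*g^2 - 4.98779999999994*g - 284.92692)/(3.241792*g^9 + 36.1416*g^8 + 147.386688*g^7 + 228.73924*g^6 - 60.676656*g^5 - 509.29071*g^4 - 215.450801*g^3 + 400.51941*g^2 + 167.6973*g - 148.877)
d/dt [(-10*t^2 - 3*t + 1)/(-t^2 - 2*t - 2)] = (17*t^2 + 42*t + 8)/(t^4 + 4*t^3 + 8*t^2 + 8*t + 4)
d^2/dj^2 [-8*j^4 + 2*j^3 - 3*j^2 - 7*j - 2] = -96*j^2 + 12*j - 6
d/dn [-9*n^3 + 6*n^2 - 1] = 3*n*(4 - 9*n)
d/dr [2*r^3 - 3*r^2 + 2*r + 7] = 6*r^2 - 6*r + 2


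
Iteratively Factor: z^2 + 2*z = (z + 2)*(z)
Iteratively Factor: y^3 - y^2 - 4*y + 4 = (y - 2)*(y^2 + y - 2) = (y - 2)*(y - 1)*(y + 2)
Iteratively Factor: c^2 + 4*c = (c)*(c + 4)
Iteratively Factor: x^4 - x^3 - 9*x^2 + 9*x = (x - 1)*(x^3 - 9*x) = x*(x - 1)*(x^2 - 9) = x*(x - 3)*(x - 1)*(x + 3)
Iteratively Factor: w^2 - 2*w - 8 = (w - 4)*(w + 2)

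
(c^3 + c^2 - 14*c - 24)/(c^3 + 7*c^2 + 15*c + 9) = (c^2 - 2*c - 8)/(c^2 + 4*c + 3)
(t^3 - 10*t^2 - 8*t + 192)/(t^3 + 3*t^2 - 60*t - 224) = (t - 6)/(t + 7)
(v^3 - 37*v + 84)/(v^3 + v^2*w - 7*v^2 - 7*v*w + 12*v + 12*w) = (v + 7)/(v + w)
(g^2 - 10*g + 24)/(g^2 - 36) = (g - 4)/(g + 6)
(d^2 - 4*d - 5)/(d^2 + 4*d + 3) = (d - 5)/(d + 3)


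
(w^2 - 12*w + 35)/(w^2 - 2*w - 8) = (-w^2 + 12*w - 35)/(-w^2 + 2*w + 8)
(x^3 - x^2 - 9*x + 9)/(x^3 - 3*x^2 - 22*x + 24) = (x^2 - 9)/(x^2 - 2*x - 24)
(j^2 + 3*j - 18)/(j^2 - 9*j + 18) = (j + 6)/(j - 6)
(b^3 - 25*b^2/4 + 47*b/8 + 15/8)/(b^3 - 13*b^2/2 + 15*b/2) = (b + 1/4)/b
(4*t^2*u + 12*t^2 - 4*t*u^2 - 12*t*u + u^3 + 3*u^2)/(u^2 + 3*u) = 4*t^2/u - 4*t + u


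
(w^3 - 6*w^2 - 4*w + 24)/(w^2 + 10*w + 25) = (w^3 - 6*w^2 - 4*w + 24)/(w^2 + 10*w + 25)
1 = 1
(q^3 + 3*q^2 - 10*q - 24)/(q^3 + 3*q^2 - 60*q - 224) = (q^2 - q - 6)/(q^2 - q - 56)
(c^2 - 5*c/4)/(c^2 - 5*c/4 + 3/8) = 2*c*(4*c - 5)/(8*c^2 - 10*c + 3)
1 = 1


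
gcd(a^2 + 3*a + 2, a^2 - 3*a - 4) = a + 1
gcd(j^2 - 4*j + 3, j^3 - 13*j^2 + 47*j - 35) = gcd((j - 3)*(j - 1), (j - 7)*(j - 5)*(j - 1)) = j - 1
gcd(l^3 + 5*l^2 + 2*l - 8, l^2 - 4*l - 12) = l + 2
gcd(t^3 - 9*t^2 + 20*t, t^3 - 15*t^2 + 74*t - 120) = t^2 - 9*t + 20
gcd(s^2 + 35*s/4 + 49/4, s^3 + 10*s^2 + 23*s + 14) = s + 7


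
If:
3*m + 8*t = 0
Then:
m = -8*t/3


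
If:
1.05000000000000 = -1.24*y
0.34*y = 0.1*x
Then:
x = -2.88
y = -0.85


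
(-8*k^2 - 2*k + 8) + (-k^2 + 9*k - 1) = -9*k^2 + 7*k + 7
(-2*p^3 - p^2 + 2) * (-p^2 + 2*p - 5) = 2*p^5 - 3*p^4 + 8*p^3 + 3*p^2 + 4*p - 10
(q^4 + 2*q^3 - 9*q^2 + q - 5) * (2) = 2*q^4 + 4*q^3 - 18*q^2 + 2*q - 10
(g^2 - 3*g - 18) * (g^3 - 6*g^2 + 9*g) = g^5 - 9*g^4 + 9*g^3 + 81*g^2 - 162*g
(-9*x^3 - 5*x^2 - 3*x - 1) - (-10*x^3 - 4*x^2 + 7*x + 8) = x^3 - x^2 - 10*x - 9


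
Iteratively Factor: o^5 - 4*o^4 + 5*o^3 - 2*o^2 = (o - 1)*(o^4 - 3*o^3 + 2*o^2) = o*(o - 1)*(o^3 - 3*o^2 + 2*o) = o*(o - 2)*(o - 1)*(o^2 - o) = o*(o - 2)*(o - 1)^2*(o)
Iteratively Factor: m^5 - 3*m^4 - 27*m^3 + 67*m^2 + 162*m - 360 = (m - 3)*(m^4 - 27*m^2 - 14*m + 120) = (m - 3)*(m - 2)*(m^3 + 2*m^2 - 23*m - 60) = (m - 3)*(m - 2)*(m + 4)*(m^2 - 2*m - 15) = (m - 3)*(m - 2)*(m + 3)*(m + 4)*(m - 5)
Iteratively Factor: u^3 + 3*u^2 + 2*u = (u + 1)*(u^2 + 2*u) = u*(u + 1)*(u + 2)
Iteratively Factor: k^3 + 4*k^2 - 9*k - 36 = (k + 3)*(k^2 + k - 12) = (k - 3)*(k + 3)*(k + 4)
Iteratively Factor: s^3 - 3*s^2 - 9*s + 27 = (s + 3)*(s^2 - 6*s + 9) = (s - 3)*(s + 3)*(s - 3)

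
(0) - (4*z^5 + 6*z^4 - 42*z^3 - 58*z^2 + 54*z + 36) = -4*z^5 - 6*z^4 + 42*z^3 + 58*z^2 - 54*z - 36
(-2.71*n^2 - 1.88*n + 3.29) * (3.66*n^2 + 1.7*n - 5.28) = -9.9186*n^4 - 11.4878*n^3 + 23.1542*n^2 + 15.5194*n - 17.3712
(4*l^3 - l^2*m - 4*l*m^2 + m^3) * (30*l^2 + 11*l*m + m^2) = 120*l^5 + 14*l^4*m - 127*l^3*m^2 - 15*l^2*m^3 + 7*l*m^4 + m^5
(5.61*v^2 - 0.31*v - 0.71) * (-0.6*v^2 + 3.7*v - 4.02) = -3.366*v^4 + 20.943*v^3 - 23.2732*v^2 - 1.3808*v + 2.8542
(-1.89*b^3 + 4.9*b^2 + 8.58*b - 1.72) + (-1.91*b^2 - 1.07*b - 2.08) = -1.89*b^3 + 2.99*b^2 + 7.51*b - 3.8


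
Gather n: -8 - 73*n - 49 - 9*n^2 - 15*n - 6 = -9*n^2 - 88*n - 63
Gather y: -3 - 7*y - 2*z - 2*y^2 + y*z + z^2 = -2*y^2 + y*(z - 7) + z^2 - 2*z - 3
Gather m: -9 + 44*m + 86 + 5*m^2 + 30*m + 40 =5*m^2 + 74*m + 117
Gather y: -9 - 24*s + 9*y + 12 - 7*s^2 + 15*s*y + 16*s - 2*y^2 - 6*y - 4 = -7*s^2 - 8*s - 2*y^2 + y*(15*s + 3) - 1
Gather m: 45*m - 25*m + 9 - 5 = 20*m + 4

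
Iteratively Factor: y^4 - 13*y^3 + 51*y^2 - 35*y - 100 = (y - 5)*(y^3 - 8*y^2 + 11*y + 20) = (y - 5)^2*(y^2 - 3*y - 4) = (y - 5)^2*(y - 4)*(y + 1)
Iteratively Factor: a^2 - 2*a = (a)*(a - 2)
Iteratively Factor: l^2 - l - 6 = (l - 3)*(l + 2)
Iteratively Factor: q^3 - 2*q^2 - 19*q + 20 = (q - 1)*(q^2 - q - 20) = (q - 5)*(q - 1)*(q + 4)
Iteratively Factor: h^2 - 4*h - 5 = (h + 1)*(h - 5)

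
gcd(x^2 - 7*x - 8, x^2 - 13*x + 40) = x - 8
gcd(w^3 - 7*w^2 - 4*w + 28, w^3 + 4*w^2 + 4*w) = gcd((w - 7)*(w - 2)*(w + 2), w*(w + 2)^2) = w + 2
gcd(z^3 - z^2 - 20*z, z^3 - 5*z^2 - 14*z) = z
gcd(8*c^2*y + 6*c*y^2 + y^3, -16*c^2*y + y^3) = 4*c*y + y^2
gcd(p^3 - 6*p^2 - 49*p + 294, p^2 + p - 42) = p^2 + p - 42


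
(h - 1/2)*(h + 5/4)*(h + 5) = h^3 + 23*h^2/4 + 25*h/8 - 25/8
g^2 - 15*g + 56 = (g - 8)*(g - 7)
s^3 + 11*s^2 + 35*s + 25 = (s + 1)*(s + 5)^2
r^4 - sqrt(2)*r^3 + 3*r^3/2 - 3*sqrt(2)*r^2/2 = r^2*(r + 3/2)*(r - sqrt(2))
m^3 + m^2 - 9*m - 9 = (m - 3)*(m + 1)*(m + 3)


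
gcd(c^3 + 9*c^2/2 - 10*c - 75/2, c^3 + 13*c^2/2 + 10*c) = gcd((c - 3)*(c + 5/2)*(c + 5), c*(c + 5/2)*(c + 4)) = c + 5/2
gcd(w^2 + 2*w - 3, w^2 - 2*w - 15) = w + 3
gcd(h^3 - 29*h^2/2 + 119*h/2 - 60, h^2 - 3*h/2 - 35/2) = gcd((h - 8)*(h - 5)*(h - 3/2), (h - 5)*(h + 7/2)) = h - 5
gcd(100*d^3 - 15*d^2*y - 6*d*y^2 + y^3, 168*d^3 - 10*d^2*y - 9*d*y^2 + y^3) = 4*d + y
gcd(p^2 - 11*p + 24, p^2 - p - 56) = p - 8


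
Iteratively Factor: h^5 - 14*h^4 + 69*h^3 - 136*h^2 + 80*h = (h - 4)*(h^4 - 10*h^3 + 29*h^2 - 20*h) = (h - 4)^2*(h^3 - 6*h^2 + 5*h) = (h - 4)^2*(h - 1)*(h^2 - 5*h) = h*(h - 4)^2*(h - 1)*(h - 5)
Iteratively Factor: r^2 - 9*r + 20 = (r - 4)*(r - 5)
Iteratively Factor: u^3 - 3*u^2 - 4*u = (u - 4)*(u^2 + u) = (u - 4)*(u + 1)*(u)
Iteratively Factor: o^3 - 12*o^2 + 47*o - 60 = (o - 5)*(o^2 - 7*o + 12) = (o - 5)*(o - 4)*(o - 3)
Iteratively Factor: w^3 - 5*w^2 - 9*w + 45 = (w + 3)*(w^2 - 8*w + 15) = (w - 5)*(w + 3)*(w - 3)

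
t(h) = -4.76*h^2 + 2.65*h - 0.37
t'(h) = 2.65 - 9.52*h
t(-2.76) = -43.94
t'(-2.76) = 28.93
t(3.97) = -64.87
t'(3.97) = -35.14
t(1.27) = -4.68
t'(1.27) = -9.44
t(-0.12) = -0.76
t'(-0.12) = 3.79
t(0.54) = -0.33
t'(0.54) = -2.49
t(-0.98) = -7.54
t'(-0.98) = 11.98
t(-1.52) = -15.40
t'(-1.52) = 17.12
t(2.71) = -28.15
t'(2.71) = -23.15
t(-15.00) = -1111.12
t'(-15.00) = 145.45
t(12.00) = -654.01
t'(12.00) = -111.59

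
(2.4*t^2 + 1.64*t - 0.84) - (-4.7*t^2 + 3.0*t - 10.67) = 7.1*t^2 - 1.36*t + 9.83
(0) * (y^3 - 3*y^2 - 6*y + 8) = 0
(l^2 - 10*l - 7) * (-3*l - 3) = -3*l^3 + 27*l^2 + 51*l + 21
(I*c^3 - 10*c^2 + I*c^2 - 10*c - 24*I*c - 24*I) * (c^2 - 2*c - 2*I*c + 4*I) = I*c^5 - 8*c^4 - I*c^4 + 8*c^3 - 6*I*c^3 - 32*c^2 + 4*I*c^2 + 48*c + 8*I*c + 96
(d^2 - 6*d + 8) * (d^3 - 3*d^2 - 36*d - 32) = d^5 - 9*d^4 - 10*d^3 + 160*d^2 - 96*d - 256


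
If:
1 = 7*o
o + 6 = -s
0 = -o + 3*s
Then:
No Solution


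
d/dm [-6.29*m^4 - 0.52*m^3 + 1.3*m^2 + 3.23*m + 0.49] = -25.16*m^3 - 1.56*m^2 + 2.6*m + 3.23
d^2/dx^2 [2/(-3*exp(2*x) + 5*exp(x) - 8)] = 2*(-2*(6*exp(x) - 5)^2*exp(x) + (12*exp(x) - 5)*(3*exp(2*x) - 5*exp(x) + 8))*exp(x)/(3*exp(2*x) - 5*exp(x) + 8)^3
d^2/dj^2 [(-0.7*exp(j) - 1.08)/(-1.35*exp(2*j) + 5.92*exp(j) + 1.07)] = (1.27575*exp(4*j) + 13.4676*exp(3*j) - 19.82718*exp(2*j) + 39.656272*exp(j) - 6.039722)*exp(j)/(2.460375*exp(6*j) - 32.3676*exp(5*j) + 136.087695*exp(4*j) - 156.166048*exp(3*j) - 107.862099*exp(2*j) - 20.333424*exp(j) - 1.225043)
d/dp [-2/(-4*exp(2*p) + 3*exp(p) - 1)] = (6 - 16*exp(p))*exp(p)/(4*exp(2*p) - 3*exp(p) + 1)^2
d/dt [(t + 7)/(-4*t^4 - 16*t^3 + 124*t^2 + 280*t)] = (3*t^2 - 6*t - 10)/(4*t^2*(t^4 - 6*t^3 - 11*t^2 + 60*t + 100))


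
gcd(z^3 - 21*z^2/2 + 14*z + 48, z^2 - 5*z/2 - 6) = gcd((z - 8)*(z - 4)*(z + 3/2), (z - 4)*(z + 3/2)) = z^2 - 5*z/2 - 6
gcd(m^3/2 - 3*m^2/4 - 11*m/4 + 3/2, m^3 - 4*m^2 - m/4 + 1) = m - 1/2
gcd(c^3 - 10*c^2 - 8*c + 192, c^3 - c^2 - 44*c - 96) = c^2 - 4*c - 32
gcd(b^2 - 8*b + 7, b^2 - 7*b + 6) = b - 1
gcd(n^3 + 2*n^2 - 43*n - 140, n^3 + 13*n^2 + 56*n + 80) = n^2 + 9*n + 20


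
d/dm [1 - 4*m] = -4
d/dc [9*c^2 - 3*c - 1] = 18*c - 3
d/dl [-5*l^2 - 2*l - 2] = -10*l - 2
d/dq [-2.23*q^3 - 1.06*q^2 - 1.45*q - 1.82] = -6.69*q^2 - 2.12*q - 1.45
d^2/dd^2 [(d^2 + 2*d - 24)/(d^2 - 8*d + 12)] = 4*(5*d^3 - 54*d^2 + 252*d - 456)/(d^6 - 24*d^5 + 228*d^4 - 1088*d^3 + 2736*d^2 - 3456*d + 1728)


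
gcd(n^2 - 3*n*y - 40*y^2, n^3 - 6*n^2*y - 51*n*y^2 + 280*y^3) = -n + 8*y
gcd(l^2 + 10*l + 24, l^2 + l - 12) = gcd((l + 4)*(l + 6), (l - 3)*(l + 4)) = l + 4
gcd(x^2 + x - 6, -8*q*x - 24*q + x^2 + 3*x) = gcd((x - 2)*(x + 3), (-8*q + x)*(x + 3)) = x + 3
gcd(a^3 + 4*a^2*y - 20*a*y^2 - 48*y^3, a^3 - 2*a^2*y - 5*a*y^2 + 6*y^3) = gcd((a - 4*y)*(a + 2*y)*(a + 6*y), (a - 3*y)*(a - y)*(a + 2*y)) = a + 2*y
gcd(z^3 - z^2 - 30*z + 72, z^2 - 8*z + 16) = z - 4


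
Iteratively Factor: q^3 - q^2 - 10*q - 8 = (q + 1)*(q^2 - 2*q - 8) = (q + 1)*(q + 2)*(q - 4)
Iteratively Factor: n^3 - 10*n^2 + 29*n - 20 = (n - 5)*(n^2 - 5*n + 4) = (n - 5)*(n - 1)*(n - 4)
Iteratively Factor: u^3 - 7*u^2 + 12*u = (u)*(u^2 - 7*u + 12) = u*(u - 3)*(u - 4)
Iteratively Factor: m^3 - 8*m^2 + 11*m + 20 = (m - 4)*(m^2 - 4*m - 5) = (m - 5)*(m - 4)*(m + 1)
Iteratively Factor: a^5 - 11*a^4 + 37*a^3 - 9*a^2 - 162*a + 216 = (a - 4)*(a^4 - 7*a^3 + 9*a^2 + 27*a - 54) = (a - 4)*(a - 3)*(a^3 - 4*a^2 - 3*a + 18) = (a - 4)*(a - 3)*(a + 2)*(a^2 - 6*a + 9) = (a - 4)*(a - 3)^2*(a + 2)*(a - 3)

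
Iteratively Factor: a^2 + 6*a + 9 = (a + 3)*(a + 3)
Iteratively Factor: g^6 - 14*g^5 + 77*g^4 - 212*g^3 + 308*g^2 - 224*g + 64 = (g - 1)*(g^5 - 13*g^4 + 64*g^3 - 148*g^2 + 160*g - 64) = (g - 2)*(g - 1)*(g^4 - 11*g^3 + 42*g^2 - 64*g + 32) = (g - 2)^2*(g - 1)*(g^3 - 9*g^2 + 24*g - 16) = (g - 4)*(g - 2)^2*(g - 1)*(g^2 - 5*g + 4) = (g - 4)*(g - 2)^2*(g - 1)^2*(g - 4)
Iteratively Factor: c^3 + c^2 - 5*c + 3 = (c + 3)*(c^2 - 2*c + 1) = (c - 1)*(c + 3)*(c - 1)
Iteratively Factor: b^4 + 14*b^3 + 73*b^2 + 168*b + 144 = (b + 3)*(b^3 + 11*b^2 + 40*b + 48) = (b + 3)^2*(b^2 + 8*b + 16) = (b + 3)^2*(b + 4)*(b + 4)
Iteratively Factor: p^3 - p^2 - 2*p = (p + 1)*(p^2 - 2*p) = (p - 2)*(p + 1)*(p)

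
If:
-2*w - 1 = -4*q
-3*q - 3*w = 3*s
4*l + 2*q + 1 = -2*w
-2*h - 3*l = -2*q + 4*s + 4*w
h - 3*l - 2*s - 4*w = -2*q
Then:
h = -7/13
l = 2/13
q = -4/39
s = 21/26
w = -55/78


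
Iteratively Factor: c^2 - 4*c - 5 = (c + 1)*(c - 5)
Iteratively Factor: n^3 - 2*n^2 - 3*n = (n - 3)*(n^2 + n) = n*(n - 3)*(n + 1)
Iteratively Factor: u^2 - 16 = (u + 4)*(u - 4)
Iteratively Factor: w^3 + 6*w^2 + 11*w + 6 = (w + 2)*(w^2 + 4*w + 3) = (w + 1)*(w + 2)*(w + 3)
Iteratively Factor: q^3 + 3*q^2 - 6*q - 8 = (q + 1)*(q^2 + 2*q - 8) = (q + 1)*(q + 4)*(q - 2)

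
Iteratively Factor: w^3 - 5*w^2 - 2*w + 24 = (w + 2)*(w^2 - 7*w + 12) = (w - 4)*(w + 2)*(w - 3)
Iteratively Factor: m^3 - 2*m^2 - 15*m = (m + 3)*(m^2 - 5*m) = (m - 5)*(m + 3)*(m)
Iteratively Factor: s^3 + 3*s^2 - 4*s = (s - 1)*(s^2 + 4*s) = (s - 1)*(s + 4)*(s)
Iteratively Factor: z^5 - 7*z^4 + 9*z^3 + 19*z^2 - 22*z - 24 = (z - 3)*(z^4 - 4*z^3 - 3*z^2 + 10*z + 8) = (z - 4)*(z - 3)*(z^3 - 3*z - 2) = (z - 4)*(z - 3)*(z - 2)*(z^2 + 2*z + 1) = (z - 4)*(z - 3)*(z - 2)*(z + 1)*(z + 1)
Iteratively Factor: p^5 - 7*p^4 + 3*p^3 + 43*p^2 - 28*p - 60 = (p - 2)*(p^4 - 5*p^3 - 7*p^2 + 29*p + 30) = (p - 3)*(p - 2)*(p^3 - 2*p^2 - 13*p - 10) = (p - 3)*(p - 2)*(p + 1)*(p^2 - 3*p - 10) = (p - 3)*(p - 2)*(p + 1)*(p + 2)*(p - 5)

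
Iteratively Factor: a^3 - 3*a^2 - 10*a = (a + 2)*(a^2 - 5*a) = (a - 5)*(a + 2)*(a)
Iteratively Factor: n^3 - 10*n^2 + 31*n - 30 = (n - 2)*(n^2 - 8*n + 15) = (n - 5)*(n - 2)*(n - 3)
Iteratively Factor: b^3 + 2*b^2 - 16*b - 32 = (b - 4)*(b^2 + 6*b + 8) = (b - 4)*(b + 2)*(b + 4)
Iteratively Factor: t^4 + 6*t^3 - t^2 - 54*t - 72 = (t - 3)*(t^3 + 9*t^2 + 26*t + 24) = (t - 3)*(t + 3)*(t^2 + 6*t + 8) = (t - 3)*(t + 3)*(t + 4)*(t + 2)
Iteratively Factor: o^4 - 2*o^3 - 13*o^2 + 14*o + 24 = (o - 4)*(o^3 + 2*o^2 - 5*o - 6) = (o - 4)*(o + 3)*(o^2 - o - 2) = (o - 4)*(o + 1)*(o + 3)*(o - 2)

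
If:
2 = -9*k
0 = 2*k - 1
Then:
No Solution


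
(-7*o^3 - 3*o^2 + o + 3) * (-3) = 21*o^3 + 9*o^2 - 3*o - 9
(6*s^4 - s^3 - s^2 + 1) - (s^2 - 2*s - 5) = 6*s^4 - s^3 - 2*s^2 + 2*s + 6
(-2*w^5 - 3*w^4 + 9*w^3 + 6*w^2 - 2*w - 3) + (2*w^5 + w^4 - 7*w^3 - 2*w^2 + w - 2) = -2*w^4 + 2*w^3 + 4*w^2 - w - 5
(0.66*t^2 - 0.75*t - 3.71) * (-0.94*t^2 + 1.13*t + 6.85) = -0.6204*t^4 + 1.4508*t^3 + 7.1609*t^2 - 9.3298*t - 25.4135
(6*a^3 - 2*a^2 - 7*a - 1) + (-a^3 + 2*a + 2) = 5*a^3 - 2*a^2 - 5*a + 1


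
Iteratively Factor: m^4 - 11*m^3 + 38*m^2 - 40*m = (m - 5)*(m^3 - 6*m^2 + 8*m) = (m - 5)*(m - 4)*(m^2 - 2*m) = (m - 5)*(m - 4)*(m - 2)*(m)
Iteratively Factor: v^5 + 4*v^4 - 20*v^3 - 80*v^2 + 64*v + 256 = (v + 4)*(v^4 - 20*v^2 + 64) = (v - 4)*(v + 4)*(v^3 + 4*v^2 - 4*v - 16) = (v - 4)*(v - 2)*(v + 4)*(v^2 + 6*v + 8) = (v - 4)*(v - 2)*(v + 4)^2*(v + 2)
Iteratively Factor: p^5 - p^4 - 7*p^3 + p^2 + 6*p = (p)*(p^4 - p^3 - 7*p^2 + p + 6) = p*(p + 1)*(p^3 - 2*p^2 - 5*p + 6) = p*(p - 3)*(p + 1)*(p^2 + p - 2) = p*(p - 3)*(p + 1)*(p + 2)*(p - 1)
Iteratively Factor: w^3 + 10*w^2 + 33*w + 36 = (w + 3)*(w^2 + 7*w + 12) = (w + 3)*(w + 4)*(w + 3)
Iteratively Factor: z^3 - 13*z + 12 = (z - 3)*(z^2 + 3*z - 4) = (z - 3)*(z - 1)*(z + 4)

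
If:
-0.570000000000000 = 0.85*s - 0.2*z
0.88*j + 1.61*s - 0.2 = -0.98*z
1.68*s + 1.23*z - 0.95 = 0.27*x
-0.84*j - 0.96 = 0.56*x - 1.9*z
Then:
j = -17.42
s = 2.20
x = 65.88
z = 12.22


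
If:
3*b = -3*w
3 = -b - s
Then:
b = -w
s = w - 3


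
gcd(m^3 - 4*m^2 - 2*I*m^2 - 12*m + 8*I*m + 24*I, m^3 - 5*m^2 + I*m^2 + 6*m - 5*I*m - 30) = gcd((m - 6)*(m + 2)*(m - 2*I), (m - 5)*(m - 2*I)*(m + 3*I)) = m - 2*I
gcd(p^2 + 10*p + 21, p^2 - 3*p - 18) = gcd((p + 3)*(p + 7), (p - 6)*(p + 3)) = p + 3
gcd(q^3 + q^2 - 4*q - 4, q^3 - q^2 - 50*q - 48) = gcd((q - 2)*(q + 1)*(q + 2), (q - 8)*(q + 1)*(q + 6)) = q + 1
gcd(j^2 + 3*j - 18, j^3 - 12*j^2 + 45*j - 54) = j - 3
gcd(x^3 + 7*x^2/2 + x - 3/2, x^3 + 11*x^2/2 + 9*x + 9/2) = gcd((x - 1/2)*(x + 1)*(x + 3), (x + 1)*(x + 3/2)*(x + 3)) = x^2 + 4*x + 3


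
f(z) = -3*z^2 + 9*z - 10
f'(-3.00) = 27.00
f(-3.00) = -64.00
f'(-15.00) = 99.00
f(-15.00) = -820.00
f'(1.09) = 2.46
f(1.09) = -3.75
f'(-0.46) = 11.76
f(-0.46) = -14.77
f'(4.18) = -16.08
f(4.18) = -24.80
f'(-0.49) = 11.94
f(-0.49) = -15.13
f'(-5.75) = 43.50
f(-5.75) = -160.94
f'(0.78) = 4.32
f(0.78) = -4.81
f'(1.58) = -0.48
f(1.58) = -3.27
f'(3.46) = -11.76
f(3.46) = -14.77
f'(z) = 9 - 6*z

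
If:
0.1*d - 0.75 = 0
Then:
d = 7.50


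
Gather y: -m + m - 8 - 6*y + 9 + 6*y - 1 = 0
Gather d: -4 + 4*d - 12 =4*d - 16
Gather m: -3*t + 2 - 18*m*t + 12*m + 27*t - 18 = m*(12 - 18*t) + 24*t - 16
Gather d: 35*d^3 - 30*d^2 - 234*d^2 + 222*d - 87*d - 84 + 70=35*d^3 - 264*d^2 + 135*d - 14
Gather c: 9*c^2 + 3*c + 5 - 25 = 9*c^2 + 3*c - 20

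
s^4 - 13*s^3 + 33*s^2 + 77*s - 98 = (s - 7)^2*(s - 1)*(s + 2)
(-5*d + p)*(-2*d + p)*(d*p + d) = 10*d^3*p + 10*d^3 - 7*d^2*p^2 - 7*d^2*p + d*p^3 + d*p^2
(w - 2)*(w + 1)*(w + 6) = w^3 + 5*w^2 - 8*w - 12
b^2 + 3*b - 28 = (b - 4)*(b + 7)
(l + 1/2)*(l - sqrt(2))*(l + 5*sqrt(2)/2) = l^3 + l^2/2 + 3*sqrt(2)*l^2/2 - 5*l + 3*sqrt(2)*l/4 - 5/2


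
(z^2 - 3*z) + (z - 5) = z^2 - 2*z - 5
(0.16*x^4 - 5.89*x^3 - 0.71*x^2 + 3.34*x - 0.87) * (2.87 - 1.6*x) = -0.256*x^5 + 9.8832*x^4 - 15.7683*x^3 - 7.3817*x^2 + 10.9778*x - 2.4969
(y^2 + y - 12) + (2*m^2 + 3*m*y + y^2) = 2*m^2 + 3*m*y + 2*y^2 + y - 12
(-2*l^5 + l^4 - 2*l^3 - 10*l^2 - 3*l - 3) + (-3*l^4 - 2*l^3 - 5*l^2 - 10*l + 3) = -2*l^5 - 2*l^4 - 4*l^3 - 15*l^2 - 13*l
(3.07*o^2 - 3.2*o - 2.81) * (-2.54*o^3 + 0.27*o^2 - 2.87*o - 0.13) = -7.7978*o^5 + 8.9569*o^4 - 2.5375*o^3 + 8.0262*o^2 + 8.4807*o + 0.3653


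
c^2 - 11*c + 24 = (c - 8)*(c - 3)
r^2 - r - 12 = (r - 4)*(r + 3)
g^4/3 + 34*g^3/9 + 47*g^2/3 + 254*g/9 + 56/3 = (g/3 + 1)*(g + 2)*(g + 7/3)*(g + 4)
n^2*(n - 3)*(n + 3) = n^4 - 9*n^2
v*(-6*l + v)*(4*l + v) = -24*l^2*v - 2*l*v^2 + v^3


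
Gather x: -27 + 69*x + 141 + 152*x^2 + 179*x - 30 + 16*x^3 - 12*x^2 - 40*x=16*x^3 + 140*x^2 + 208*x + 84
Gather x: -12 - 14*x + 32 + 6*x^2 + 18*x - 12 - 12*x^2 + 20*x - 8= -6*x^2 + 24*x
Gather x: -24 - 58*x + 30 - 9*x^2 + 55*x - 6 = -9*x^2 - 3*x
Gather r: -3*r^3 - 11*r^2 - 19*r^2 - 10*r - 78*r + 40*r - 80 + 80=-3*r^3 - 30*r^2 - 48*r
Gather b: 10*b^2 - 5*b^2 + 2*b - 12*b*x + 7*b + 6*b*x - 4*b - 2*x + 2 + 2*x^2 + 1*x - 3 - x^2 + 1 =5*b^2 + b*(5 - 6*x) + x^2 - x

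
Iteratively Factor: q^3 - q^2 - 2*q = (q - 2)*(q^2 + q) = q*(q - 2)*(q + 1)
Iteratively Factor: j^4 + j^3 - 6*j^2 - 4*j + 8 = (j - 1)*(j^3 + 2*j^2 - 4*j - 8) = (j - 1)*(j + 2)*(j^2 - 4) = (j - 2)*(j - 1)*(j + 2)*(j + 2)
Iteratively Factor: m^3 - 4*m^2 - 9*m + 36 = (m - 3)*(m^2 - m - 12) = (m - 4)*(m - 3)*(m + 3)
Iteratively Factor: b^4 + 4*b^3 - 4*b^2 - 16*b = (b)*(b^3 + 4*b^2 - 4*b - 16) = b*(b + 4)*(b^2 - 4) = b*(b + 2)*(b + 4)*(b - 2)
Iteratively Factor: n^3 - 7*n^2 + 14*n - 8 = (n - 4)*(n^2 - 3*n + 2) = (n - 4)*(n - 1)*(n - 2)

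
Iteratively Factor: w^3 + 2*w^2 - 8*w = (w + 4)*(w^2 - 2*w) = (w - 2)*(w + 4)*(w)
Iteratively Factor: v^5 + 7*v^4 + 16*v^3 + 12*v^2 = (v + 2)*(v^4 + 5*v^3 + 6*v^2) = v*(v + 2)*(v^3 + 5*v^2 + 6*v) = v*(v + 2)^2*(v^2 + 3*v) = v^2*(v + 2)^2*(v + 3)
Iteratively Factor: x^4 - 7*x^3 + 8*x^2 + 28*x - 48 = (x - 4)*(x^3 - 3*x^2 - 4*x + 12) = (x - 4)*(x - 3)*(x^2 - 4) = (x - 4)*(x - 3)*(x - 2)*(x + 2)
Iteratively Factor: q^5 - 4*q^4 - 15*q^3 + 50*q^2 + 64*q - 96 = (q - 4)*(q^4 - 15*q^2 - 10*q + 24) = (q - 4)*(q + 2)*(q^3 - 2*q^2 - 11*q + 12) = (q - 4)*(q + 2)*(q + 3)*(q^2 - 5*q + 4) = (q - 4)^2*(q + 2)*(q + 3)*(q - 1)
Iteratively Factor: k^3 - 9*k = (k)*(k^2 - 9) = k*(k + 3)*(k - 3)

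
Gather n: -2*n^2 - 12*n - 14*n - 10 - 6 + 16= -2*n^2 - 26*n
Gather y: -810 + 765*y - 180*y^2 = -180*y^2 + 765*y - 810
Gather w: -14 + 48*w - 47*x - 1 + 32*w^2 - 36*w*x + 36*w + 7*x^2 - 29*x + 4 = 32*w^2 + w*(84 - 36*x) + 7*x^2 - 76*x - 11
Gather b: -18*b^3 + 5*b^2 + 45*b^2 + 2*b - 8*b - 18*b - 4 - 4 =-18*b^3 + 50*b^2 - 24*b - 8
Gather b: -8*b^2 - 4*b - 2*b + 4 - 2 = -8*b^2 - 6*b + 2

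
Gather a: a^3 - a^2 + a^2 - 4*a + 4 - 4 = a^3 - 4*a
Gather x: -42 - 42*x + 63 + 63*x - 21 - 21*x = 0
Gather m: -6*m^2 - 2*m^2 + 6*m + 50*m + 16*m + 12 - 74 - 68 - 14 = -8*m^2 + 72*m - 144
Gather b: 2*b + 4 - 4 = 2*b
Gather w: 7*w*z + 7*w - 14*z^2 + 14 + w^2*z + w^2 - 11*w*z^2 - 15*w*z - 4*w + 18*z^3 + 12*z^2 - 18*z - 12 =w^2*(z + 1) + w*(-11*z^2 - 8*z + 3) + 18*z^3 - 2*z^2 - 18*z + 2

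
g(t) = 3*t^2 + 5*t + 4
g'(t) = 6*t + 5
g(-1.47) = 3.13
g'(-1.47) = -3.82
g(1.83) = 23.20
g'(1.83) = 15.98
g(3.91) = 69.41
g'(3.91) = 28.46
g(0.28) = 5.64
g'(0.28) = 6.68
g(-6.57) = 100.64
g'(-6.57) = -34.42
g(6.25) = 152.44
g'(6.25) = 42.50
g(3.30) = 53.17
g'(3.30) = 24.80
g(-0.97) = 1.97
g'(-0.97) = -0.82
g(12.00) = 496.00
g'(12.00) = 77.00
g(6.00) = 142.00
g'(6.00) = 41.00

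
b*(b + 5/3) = b^2 + 5*b/3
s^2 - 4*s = s*(s - 4)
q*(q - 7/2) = q^2 - 7*q/2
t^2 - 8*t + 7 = (t - 7)*(t - 1)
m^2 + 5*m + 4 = (m + 1)*(m + 4)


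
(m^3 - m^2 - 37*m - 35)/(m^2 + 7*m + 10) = (m^2 - 6*m - 7)/(m + 2)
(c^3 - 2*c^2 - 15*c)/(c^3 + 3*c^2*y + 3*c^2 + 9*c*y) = (c - 5)/(c + 3*y)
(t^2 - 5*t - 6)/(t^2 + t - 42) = (t + 1)/(t + 7)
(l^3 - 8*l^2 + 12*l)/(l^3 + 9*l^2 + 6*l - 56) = l*(l - 6)/(l^2 + 11*l + 28)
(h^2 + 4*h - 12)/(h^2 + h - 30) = (h - 2)/(h - 5)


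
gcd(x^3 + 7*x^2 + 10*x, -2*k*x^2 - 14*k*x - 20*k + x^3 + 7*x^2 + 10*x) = x^2 + 7*x + 10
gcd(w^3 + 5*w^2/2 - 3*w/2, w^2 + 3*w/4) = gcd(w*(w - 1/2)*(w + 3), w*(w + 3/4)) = w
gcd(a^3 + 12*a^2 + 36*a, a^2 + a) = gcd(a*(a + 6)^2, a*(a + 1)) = a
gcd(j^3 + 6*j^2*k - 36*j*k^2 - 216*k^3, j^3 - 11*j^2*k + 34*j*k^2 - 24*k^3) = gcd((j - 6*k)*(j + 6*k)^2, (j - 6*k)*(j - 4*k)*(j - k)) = j - 6*k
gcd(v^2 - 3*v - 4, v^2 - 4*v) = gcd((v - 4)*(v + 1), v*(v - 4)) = v - 4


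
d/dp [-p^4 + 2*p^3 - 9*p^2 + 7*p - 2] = -4*p^3 + 6*p^2 - 18*p + 7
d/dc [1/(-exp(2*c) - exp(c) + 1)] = (2*exp(c) + 1)*exp(c)/(exp(2*c) + exp(c) - 1)^2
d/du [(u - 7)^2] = 2*u - 14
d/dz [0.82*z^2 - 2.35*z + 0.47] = 1.64*z - 2.35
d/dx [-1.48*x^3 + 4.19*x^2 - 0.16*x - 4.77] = -4.44*x^2 + 8.38*x - 0.16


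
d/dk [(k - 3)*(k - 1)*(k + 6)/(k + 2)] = 2*(k^3 + 4*k^2 + 4*k - 30)/(k^2 + 4*k + 4)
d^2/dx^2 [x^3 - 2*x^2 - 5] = 6*x - 4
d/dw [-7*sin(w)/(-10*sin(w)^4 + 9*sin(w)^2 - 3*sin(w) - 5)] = 7*(-30*sin(w)^4 + 9*sin(w)^2 + 5)*cos(w)/(10*sin(w)^4 - 9*sin(w)^2 + 3*sin(w) + 5)^2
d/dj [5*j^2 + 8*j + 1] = 10*j + 8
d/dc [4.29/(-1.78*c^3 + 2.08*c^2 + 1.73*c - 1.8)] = (22.9086*c^2 - 17.8464*c - 7.4217)/(1.78*c^3 - 2.08*c^2 - 1.73*c + 1.8)^2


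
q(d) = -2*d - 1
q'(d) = -2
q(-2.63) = 4.26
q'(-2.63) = -2.00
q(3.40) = -7.80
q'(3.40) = -2.00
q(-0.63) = 0.26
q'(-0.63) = -2.00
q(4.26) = -9.52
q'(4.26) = -2.00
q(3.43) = -7.86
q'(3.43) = -2.00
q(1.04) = -3.08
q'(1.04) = -2.00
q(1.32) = -3.64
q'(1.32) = -2.00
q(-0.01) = -0.98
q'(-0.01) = -2.00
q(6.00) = -13.00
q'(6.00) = -2.00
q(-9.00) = 17.00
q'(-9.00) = -2.00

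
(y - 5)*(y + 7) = y^2 + 2*y - 35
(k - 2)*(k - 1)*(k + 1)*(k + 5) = k^4 + 3*k^3 - 11*k^2 - 3*k + 10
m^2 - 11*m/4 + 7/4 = (m - 7/4)*(m - 1)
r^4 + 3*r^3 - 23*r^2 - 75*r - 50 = (r - 5)*(r + 1)*(r + 2)*(r + 5)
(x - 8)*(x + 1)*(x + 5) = x^3 - 2*x^2 - 43*x - 40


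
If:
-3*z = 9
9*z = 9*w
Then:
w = -3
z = -3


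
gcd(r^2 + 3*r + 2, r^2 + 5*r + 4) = r + 1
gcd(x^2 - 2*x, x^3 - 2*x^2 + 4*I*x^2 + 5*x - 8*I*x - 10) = x - 2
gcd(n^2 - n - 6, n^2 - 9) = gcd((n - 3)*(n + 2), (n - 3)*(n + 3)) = n - 3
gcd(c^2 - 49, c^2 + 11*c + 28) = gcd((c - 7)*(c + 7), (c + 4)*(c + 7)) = c + 7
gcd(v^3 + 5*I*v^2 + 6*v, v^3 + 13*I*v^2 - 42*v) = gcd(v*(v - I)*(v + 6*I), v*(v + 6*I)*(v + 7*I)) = v^2 + 6*I*v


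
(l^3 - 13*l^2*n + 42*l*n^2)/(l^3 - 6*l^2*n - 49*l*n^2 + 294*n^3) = l/(l + 7*n)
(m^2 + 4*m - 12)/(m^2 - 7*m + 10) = (m + 6)/(m - 5)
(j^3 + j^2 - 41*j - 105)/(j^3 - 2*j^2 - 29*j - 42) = (j + 5)/(j + 2)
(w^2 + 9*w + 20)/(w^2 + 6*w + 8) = (w + 5)/(w + 2)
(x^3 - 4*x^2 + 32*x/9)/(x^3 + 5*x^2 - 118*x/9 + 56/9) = x*(3*x - 8)/(3*x^2 + 19*x - 14)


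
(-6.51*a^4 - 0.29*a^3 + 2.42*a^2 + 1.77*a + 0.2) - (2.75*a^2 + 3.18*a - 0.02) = -6.51*a^4 - 0.29*a^3 - 0.33*a^2 - 1.41*a + 0.22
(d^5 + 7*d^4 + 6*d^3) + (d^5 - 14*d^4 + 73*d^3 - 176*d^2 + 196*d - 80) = 2*d^5 - 7*d^4 + 79*d^3 - 176*d^2 + 196*d - 80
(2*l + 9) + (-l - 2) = l + 7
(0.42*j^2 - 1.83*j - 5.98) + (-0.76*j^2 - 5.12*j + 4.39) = -0.34*j^2 - 6.95*j - 1.59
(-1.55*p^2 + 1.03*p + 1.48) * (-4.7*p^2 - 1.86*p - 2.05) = 7.285*p^4 - 1.958*p^3 - 5.6943*p^2 - 4.8643*p - 3.034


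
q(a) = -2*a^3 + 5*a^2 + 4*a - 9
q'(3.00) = -20.00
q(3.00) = -6.00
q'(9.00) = -392.00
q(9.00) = -1026.00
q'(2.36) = -5.82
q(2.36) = 2.00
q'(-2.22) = -47.77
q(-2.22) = 28.64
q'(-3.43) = -100.89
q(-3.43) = 116.81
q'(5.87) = -144.04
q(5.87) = -217.76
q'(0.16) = 5.45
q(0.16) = -8.24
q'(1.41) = 6.17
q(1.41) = 0.97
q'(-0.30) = 0.46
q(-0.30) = -9.70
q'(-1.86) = -35.36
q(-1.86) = 13.73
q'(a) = -6*a^2 + 10*a + 4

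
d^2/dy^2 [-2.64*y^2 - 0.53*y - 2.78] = -5.28000000000000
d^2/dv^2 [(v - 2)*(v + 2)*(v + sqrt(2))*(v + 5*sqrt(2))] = 12*v^2 + 36*sqrt(2)*v + 12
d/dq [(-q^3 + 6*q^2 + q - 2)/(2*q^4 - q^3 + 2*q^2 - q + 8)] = 2*(q^6 - 12*q^5 - q^4 + 10*q^3 - 19*q^2 + 52*q + 3)/(4*q^8 - 4*q^7 + 9*q^6 - 8*q^5 + 38*q^4 - 20*q^3 + 33*q^2 - 16*q + 64)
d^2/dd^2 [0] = 0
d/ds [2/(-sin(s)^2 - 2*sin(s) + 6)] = 4*(sin(s) + 1)*cos(s)/(sin(s)^2 + 2*sin(s) - 6)^2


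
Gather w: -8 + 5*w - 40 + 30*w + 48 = 35*w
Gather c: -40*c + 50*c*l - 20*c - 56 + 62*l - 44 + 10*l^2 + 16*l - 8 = c*(50*l - 60) + 10*l^2 + 78*l - 108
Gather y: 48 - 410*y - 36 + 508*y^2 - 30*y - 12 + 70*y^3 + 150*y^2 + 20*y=70*y^3 + 658*y^2 - 420*y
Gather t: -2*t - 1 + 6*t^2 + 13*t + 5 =6*t^2 + 11*t + 4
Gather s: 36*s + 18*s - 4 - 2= 54*s - 6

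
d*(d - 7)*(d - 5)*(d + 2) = d^4 - 10*d^3 + 11*d^2 + 70*d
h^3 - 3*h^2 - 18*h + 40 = (h - 5)*(h - 2)*(h + 4)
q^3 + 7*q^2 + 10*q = q*(q + 2)*(q + 5)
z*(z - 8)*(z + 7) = z^3 - z^2 - 56*z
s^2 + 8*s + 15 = (s + 3)*(s + 5)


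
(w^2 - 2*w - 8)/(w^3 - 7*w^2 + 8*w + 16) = (w + 2)/(w^2 - 3*w - 4)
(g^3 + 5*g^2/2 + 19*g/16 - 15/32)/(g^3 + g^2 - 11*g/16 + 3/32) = (4*g + 5)/(4*g - 1)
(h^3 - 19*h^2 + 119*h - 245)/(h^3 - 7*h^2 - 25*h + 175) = (h - 7)/(h + 5)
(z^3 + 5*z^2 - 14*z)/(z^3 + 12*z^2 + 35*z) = (z - 2)/(z + 5)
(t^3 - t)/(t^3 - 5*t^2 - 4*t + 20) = (t^3 - t)/(t^3 - 5*t^2 - 4*t + 20)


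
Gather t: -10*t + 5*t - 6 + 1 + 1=-5*t - 4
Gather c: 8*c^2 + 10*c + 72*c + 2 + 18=8*c^2 + 82*c + 20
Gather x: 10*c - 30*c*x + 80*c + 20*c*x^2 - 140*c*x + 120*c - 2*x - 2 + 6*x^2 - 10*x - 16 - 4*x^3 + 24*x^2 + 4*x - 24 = 210*c - 4*x^3 + x^2*(20*c + 30) + x*(-170*c - 8) - 42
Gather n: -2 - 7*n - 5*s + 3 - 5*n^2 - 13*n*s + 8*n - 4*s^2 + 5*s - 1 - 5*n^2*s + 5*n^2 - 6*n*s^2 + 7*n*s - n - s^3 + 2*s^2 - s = -5*n^2*s + n*(-6*s^2 - 6*s) - s^3 - 2*s^2 - s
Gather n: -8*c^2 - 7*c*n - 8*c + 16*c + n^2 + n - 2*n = -8*c^2 + 8*c + n^2 + n*(-7*c - 1)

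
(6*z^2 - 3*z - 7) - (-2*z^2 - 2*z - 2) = 8*z^2 - z - 5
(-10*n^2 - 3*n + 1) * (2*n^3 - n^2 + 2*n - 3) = -20*n^5 + 4*n^4 - 15*n^3 + 23*n^2 + 11*n - 3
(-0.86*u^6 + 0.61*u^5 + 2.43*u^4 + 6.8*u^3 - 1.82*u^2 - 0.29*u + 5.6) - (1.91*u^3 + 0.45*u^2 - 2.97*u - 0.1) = -0.86*u^6 + 0.61*u^5 + 2.43*u^4 + 4.89*u^3 - 2.27*u^2 + 2.68*u + 5.7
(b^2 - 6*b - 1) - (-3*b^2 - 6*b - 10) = 4*b^2 + 9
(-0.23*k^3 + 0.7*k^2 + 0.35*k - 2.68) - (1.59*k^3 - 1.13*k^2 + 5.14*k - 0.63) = -1.82*k^3 + 1.83*k^2 - 4.79*k - 2.05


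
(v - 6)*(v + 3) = v^2 - 3*v - 18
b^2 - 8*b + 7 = (b - 7)*(b - 1)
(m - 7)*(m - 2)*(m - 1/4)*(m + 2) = m^4 - 29*m^3/4 - 9*m^2/4 + 29*m - 7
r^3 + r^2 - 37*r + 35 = (r - 5)*(r - 1)*(r + 7)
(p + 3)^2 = p^2 + 6*p + 9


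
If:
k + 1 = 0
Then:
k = -1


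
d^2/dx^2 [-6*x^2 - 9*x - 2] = -12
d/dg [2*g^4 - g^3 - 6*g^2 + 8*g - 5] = 8*g^3 - 3*g^2 - 12*g + 8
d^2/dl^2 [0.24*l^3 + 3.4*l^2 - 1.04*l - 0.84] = 1.44*l + 6.8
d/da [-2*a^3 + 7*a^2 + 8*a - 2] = -6*a^2 + 14*a + 8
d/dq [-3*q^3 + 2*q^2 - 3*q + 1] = -9*q^2 + 4*q - 3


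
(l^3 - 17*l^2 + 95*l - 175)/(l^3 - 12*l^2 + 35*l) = (l - 5)/l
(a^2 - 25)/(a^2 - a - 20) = (a + 5)/(a + 4)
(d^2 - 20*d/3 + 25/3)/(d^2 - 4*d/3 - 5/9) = 3*(d - 5)/(3*d + 1)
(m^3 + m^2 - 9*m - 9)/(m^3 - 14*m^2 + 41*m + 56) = (m^2 - 9)/(m^2 - 15*m + 56)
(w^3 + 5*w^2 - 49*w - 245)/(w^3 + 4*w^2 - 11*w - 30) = (w^2 - 49)/(w^2 - w - 6)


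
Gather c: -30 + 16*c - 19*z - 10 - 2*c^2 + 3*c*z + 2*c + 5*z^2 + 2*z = -2*c^2 + c*(3*z + 18) + 5*z^2 - 17*z - 40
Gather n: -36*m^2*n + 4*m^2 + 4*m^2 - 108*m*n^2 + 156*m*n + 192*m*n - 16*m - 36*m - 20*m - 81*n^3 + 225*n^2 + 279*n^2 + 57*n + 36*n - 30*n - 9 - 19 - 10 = 8*m^2 - 72*m - 81*n^3 + n^2*(504 - 108*m) + n*(-36*m^2 + 348*m + 63) - 38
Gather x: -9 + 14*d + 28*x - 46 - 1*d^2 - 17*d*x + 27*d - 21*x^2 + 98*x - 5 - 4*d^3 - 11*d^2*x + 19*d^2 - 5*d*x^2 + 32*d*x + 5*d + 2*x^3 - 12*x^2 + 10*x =-4*d^3 + 18*d^2 + 46*d + 2*x^3 + x^2*(-5*d - 33) + x*(-11*d^2 + 15*d + 136) - 60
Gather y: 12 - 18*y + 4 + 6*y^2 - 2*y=6*y^2 - 20*y + 16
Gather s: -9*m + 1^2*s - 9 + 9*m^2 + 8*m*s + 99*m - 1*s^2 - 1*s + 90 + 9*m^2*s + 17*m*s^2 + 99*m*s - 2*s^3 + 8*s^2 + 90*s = 9*m^2 + 90*m - 2*s^3 + s^2*(17*m + 7) + s*(9*m^2 + 107*m + 90) + 81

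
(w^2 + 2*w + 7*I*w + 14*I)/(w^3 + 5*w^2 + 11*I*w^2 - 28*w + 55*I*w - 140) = (w + 2)/(w^2 + w*(5 + 4*I) + 20*I)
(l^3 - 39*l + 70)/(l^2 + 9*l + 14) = (l^2 - 7*l + 10)/(l + 2)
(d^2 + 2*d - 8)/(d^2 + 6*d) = (d^2 + 2*d - 8)/(d*(d + 6))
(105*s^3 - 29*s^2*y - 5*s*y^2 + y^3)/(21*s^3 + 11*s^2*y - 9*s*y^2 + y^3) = (5*s + y)/(s + y)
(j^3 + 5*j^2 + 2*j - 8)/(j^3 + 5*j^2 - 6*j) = (j^2 + 6*j + 8)/(j*(j + 6))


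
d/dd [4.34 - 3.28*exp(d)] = -3.28*exp(d)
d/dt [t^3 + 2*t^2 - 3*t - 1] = 3*t^2 + 4*t - 3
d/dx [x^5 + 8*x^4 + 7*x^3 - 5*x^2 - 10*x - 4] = 5*x^4 + 32*x^3 + 21*x^2 - 10*x - 10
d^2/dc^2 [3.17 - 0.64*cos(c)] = 0.64*cos(c)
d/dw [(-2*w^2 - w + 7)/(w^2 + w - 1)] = (-w^2 - 10*w - 6)/(w^4 + 2*w^3 - w^2 - 2*w + 1)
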